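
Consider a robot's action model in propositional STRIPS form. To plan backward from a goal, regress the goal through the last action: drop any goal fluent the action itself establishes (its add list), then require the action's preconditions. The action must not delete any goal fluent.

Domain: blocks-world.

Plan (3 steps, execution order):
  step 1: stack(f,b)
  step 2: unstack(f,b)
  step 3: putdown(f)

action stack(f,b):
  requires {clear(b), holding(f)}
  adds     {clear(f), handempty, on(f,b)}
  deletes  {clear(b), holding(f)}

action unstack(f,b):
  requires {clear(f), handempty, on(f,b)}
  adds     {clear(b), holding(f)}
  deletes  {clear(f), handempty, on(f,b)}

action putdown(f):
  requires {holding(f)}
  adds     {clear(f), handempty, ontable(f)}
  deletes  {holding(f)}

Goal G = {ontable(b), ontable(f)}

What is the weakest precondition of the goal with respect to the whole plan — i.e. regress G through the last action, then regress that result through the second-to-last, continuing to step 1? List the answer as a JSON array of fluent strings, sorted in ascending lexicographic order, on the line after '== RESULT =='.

Work backward from the goal:
  through step 3 (putdown(f)): drop {ontable(f)}, keep {ontable(b)}, require {holding(f)}
    → {holding(f), ontable(b)}
  through step 2 (unstack(f,b)): drop {holding(f)}, keep {ontable(b)}, require {clear(f), handempty, on(f,b)}
    → {clear(f), handempty, on(f,b), ontable(b)}
  through step 1 (stack(f,b)): drop {clear(f), handempty, on(f,b)}, keep {ontable(b)}, require {clear(b), holding(f)}
    → {clear(b), holding(f), ontable(b)}

== RESULT ==
["clear(b)", "holding(f)", "ontable(b)"]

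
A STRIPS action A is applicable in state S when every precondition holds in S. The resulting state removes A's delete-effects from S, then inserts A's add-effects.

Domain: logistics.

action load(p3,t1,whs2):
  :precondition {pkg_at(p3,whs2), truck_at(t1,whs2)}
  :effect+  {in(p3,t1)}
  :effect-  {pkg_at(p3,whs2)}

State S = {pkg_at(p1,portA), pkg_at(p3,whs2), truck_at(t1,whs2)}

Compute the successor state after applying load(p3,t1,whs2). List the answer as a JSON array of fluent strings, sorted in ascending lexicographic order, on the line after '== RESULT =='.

Progress:
  pre ⊆ S: {pkg_at(p3,whs2), truck_at(t1,whs2)} ⊆ S  — applicable
  S \ del = {pkg_at(p1,portA), truck_at(t1,whs2)}
  ∪ add   = {in(p3,t1), pkg_at(p1,portA), truck_at(t1,whs2)}

== RESULT ==
["in(p3,t1)", "pkg_at(p1,portA)", "truck_at(t1,whs2)"]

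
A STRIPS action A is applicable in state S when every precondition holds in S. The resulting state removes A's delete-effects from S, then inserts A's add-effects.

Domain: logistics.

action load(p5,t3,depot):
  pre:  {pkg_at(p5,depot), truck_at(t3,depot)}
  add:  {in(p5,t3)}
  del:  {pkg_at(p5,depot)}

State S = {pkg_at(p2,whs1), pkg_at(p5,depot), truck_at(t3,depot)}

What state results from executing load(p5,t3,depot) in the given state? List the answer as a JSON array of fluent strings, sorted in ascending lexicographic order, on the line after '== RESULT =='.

Compute (S \ del) ∪ add:
  pre ⊆ S: {pkg_at(p5,depot), truck_at(t3,depot)} ⊆ S  — applicable
  S \ del = {pkg_at(p2,whs1), truck_at(t3,depot)}
  ∪ add   = {in(p5,t3), pkg_at(p2,whs1), truck_at(t3,depot)}

== RESULT ==
["in(p5,t3)", "pkg_at(p2,whs1)", "truck_at(t3,depot)"]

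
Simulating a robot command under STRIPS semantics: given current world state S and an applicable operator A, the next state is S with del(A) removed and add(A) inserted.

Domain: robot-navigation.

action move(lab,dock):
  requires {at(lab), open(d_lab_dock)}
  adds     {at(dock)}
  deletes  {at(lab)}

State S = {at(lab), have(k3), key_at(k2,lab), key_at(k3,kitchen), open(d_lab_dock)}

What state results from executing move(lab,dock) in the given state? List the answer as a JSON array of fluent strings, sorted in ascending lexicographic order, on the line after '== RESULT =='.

Compute (S \ del) ∪ add:
  pre ⊆ S: {at(lab), open(d_lab_dock)} ⊆ S  — applicable
  S \ del = {have(k3), key_at(k2,lab), key_at(k3,kitchen), open(d_lab_dock)}
  ∪ add   = {at(dock), have(k3), key_at(k2,lab), key_at(k3,kitchen), open(d_lab_dock)}

== RESULT ==
["at(dock)", "have(k3)", "key_at(k2,lab)", "key_at(k3,kitchen)", "open(d_lab_dock)"]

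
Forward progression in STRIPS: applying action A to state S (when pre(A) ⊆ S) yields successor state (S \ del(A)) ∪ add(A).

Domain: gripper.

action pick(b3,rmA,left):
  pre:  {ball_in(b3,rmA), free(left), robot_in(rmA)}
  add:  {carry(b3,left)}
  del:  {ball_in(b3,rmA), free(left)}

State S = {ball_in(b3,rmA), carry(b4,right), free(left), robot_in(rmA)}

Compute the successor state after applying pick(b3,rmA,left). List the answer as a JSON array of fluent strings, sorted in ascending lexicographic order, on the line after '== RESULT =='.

Progress:
  pre ⊆ S: {ball_in(b3,rmA), free(left), robot_in(rmA)} ⊆ S  — applicable
  S \ del = {carry(b4,right), robot_in(rmA)}
  ∪ add   = {carry(b3,left), carry(b4,right), robot_in(rmA)}

== RESULT ==
["carry(b3,left)", "carry(b4,right)", "robot_in(rmA)"]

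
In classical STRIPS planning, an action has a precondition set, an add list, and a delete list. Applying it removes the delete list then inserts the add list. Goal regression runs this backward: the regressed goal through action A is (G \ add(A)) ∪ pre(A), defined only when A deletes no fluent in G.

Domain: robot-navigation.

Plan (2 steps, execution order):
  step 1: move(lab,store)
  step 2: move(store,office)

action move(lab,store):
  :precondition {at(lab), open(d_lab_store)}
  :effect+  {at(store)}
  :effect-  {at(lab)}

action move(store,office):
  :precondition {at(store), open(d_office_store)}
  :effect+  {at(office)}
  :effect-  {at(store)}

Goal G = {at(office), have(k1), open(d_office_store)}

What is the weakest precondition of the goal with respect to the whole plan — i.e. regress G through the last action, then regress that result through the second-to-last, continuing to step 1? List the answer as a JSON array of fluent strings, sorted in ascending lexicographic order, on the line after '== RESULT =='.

Work backward from the goal:
  through step 2 (move(store,office)): drop {at(office)}, keep {have(k1), open(d_office_store)}, require {at(store), open(d_office_store)}
    → {at(store), have(k1), open(d_office_store)}
  through step 1 (move(lab,store)): drop {at(store)}, keep {have(k1), open(d_office_store)}, require {at(lab), open(d_lab_store)}
    → {at(lab), have(k1), open(d_lab_store), open(d_office_store)}

== RESULT ==
["at(lab)", "have(k1)", "open(d_lab_store)", "open(d_office_store)"]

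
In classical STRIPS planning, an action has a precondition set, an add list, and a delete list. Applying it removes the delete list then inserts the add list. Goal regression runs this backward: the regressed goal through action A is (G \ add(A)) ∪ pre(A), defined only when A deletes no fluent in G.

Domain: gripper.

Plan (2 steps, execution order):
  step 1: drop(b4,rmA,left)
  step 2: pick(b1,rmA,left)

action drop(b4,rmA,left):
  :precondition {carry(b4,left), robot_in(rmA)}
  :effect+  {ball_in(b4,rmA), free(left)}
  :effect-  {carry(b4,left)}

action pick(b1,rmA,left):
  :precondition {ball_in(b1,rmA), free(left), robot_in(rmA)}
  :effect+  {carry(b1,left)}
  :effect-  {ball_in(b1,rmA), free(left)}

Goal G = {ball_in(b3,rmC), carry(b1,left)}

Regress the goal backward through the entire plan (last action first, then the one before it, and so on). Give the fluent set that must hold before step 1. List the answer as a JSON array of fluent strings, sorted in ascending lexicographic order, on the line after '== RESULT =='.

Regress step by step:
  through step 2 (pick(b1,rmA,left)): drop {carry(b1,left)}, keep {ball_in(b3,rmC)}, require {ball_in(b1,rmA), free(left), robot_in(rmA)}
    → {ball_in(b1,rmA), ball_in(b3,rmC), free(left), robot_in(rmA)}
  through step 1 (drop(b4,rmA,left)): drop {free(left)}, keep {ball_in(b1,rmA), ball_in(b3,rmC), robot_in(rmA)}, require {carry(b4,left), robot_in(rmA)}
    → {ball_in(b1,rmA), ball_in(b3,rmC), carry(b4,left), robot_in(rmA)}

== RESULT ==
["ball_in(b1,rmA)", "ball_in(b3,rmC)", "carry(b4,left)", "robot_in(rmA)"]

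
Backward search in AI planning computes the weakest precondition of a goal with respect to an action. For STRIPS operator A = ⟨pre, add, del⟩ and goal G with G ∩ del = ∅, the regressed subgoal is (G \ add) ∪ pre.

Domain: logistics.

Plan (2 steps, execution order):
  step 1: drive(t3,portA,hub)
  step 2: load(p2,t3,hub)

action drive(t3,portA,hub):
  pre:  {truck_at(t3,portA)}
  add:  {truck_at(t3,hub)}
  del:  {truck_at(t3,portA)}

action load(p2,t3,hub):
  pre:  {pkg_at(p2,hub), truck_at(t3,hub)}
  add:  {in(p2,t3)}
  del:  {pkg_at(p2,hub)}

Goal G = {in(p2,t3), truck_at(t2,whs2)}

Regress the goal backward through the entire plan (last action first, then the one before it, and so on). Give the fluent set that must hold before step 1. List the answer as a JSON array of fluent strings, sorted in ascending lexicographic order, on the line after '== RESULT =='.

Regress step by step:
  through step 2 (load(p2,t3,hub)): drop {in(p2,t3)}, keep {truck_at(t2,whs2)}, require {pkg_at(p2,hub), truck_at(t3,hub)}
    → {pkg_at(p2,hub), truck_at(t2,whs2), truck_at(t3,hub)}
  through step 1 (drive(t3,portA,hub)): drop {truck_at(t3,hub)}, keep {pkg_at(p2,hub), truck_at(t2,whs2)}, require {truck_at(t3,portA)}
    → {pkg_at(p2,hub), truck_at(t2,whs2), truck_at(t3,portA)}

== RESULT ==
["pkg_at(p2,hub)", "truck_at(t2,whs2)", "truck_at(t3,portA)"]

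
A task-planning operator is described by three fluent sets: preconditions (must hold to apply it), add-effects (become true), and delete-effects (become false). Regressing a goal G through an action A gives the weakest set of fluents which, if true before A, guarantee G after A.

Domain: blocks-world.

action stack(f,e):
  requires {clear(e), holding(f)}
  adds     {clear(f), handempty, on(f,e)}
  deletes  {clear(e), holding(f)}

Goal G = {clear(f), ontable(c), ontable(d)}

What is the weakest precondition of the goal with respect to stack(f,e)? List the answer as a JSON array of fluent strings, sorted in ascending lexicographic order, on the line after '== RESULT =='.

Compute (G \ add) ∪ pre:
  G ∩ del = {}  (empty — regression defined)
  G \ add = {clear(f), ontable(c), ontable(d)} \ {clear(f), handempty, on(f,e)} = {ontable(c), ontable(d)}
  ∪ pre   = {ontable(c), ontable(d)} ∪ {clear(e), holding(f)}
          = {clear(e), holding(f), ontable(c), ontable(d)}

== RESULT ==
["clear(e)", "holding(f)", "ontable(c)", "ontable(d)"]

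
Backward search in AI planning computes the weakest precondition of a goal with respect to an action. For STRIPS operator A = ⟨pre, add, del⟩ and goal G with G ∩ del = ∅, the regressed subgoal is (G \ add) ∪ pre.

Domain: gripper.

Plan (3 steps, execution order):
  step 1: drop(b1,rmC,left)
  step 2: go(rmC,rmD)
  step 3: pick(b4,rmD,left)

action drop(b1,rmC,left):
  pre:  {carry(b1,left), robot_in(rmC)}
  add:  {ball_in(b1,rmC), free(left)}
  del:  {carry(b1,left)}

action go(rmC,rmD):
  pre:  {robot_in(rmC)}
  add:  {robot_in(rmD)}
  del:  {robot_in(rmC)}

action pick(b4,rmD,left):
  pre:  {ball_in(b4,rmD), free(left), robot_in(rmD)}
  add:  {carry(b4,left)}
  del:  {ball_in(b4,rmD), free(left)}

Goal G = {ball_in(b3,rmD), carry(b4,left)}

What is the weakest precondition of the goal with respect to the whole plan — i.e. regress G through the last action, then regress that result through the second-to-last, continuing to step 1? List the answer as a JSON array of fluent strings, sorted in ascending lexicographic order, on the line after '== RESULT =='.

Work backward from the goal:
  through step 3 (pick(b4,rmD,left)): drop {carry(b4,left)}, keep {ball_in(b3,rmD)}, require {ball_in(b4,rmD), free(left), robot_in(rmD)}
    → {ball_in(b3,rmD), ball_in(b4,rmD), free(left), robot_in(rmD)}
  through step 2 (go(rmC,rmD)): drop {robot_in(rmD)}, keep {ball_in(b3,rmD), ball_in(b4,rmD), free(left)}, require {robot_in(rmC)}
    → {ball_in(b3,rmD), ball_in(b4,rmD), free(left), robot_in(rmC)}
  through step 1 (drop(b1,rmC,left)): drop {free(left)}, keep {ball_in(b3,rmD), ball_in(b4,rmD), robot_in(rmC)}, require {carry(b1,left), robot_in(rmC)}
    → {ball_in(b3,rmD), ball_in(b4,rmD), carry(b1,left), robot_in(rmC)}

== RESULT ==
["ball_in(b3,rmD)", "ball_in(b4,rmD)", "carry(b1,left)", "robot_in(rmC)"]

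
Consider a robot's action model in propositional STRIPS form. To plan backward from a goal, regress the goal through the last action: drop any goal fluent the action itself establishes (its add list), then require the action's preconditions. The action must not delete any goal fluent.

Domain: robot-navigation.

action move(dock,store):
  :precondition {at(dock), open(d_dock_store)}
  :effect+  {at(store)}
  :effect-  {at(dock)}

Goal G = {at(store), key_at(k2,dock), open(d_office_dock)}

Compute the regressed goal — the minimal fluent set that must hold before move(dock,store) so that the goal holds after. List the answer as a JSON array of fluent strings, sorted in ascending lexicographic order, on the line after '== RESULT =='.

Regress:
  G ∩ del = {}  (empty — regression defined)
  G \ add = {at(store), key_at(k2,dock), open(d_office_dock)} \ {at(store)} = {key_at(k2,dock), open(d_office_dock)}
  ∪ pre   = {key_at(k2,dock), open(d_office_dock)} ∪ {at(dock), open(d_dock_store)}
          = {at(dock), key_at(k2,dock), open(d_dock_store), open(d_office_dock)}

== RESULT ==
["at(dock)", "key_at(k2,dock)", "open(d_dock_store)", "open(d_office_dock)"]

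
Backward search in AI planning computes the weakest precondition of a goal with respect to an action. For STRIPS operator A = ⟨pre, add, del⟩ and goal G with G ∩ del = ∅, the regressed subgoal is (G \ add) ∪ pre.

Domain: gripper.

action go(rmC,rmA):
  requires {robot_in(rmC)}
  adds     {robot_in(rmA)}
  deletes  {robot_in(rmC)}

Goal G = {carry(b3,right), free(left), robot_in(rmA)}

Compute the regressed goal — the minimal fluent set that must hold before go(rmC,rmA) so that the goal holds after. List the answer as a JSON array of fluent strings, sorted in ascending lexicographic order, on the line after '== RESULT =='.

Regress:
  G ∩ del = {}  (empty — regression defined)
  G \ add = {carry(b3,right), free(left), robot_in(rmA)} \ {robot_in(rmA)} = {carry(b3,right), free(left)}
  ∪ pre   = {carry(b3,right), free(left)} ∪ {robot_in(rmC)}
          = {carry(b3,right), free(left), robot_in(rmC)}

== RESULT ==
["carry(b3,right)", "free(left)", "robot_in(rmC)"]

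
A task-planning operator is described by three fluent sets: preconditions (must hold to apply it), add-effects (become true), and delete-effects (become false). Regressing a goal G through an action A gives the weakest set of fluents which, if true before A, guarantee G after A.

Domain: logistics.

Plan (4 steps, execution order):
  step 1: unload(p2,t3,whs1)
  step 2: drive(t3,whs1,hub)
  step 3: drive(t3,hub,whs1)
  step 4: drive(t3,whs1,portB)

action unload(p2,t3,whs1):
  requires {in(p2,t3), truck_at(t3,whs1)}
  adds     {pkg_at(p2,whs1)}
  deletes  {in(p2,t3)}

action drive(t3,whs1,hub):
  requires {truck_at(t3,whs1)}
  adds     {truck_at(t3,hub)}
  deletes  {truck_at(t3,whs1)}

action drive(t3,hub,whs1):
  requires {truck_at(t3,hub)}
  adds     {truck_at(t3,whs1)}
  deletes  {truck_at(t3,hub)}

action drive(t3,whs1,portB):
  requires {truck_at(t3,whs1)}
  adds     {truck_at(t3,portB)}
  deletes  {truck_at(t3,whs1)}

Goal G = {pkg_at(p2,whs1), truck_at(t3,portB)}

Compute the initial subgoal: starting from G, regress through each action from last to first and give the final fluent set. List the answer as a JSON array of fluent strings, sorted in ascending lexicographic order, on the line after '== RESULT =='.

Work backward from the goal:
  through step 4 (drive(t3,whs1,portB)): drop {truck_at(t3,portB)}, keep {pkg_at(p2,whs1)}, require {truck_at(t3,whs1)}
    → {pkg_at(p2,whs1), truck_at(t3,whs1)}
  through step 3 (drive(t3,hub,whs1)): drop {truck_at(t3,whs1)}, keep {pkg_at(p2,whs1)}, require {truck_at(t3,hub)}
    → {pkg_at(p2,whs1), truck_at(t3,hub)}
  through step 2 (drive(t3,whs1,hub)): drop {truck_at(t3,hub)}, keep {pkg_at(p2,whs1)}, require {truck_at(t3,whs1)}
    → {pkg_at(p2,whs1), truck_at(t3,whs1)}
  through step 1 (unload(p2,t3,whs1)): drop {pkg_at(p2,whs1)}, keep {truck_at(t3,whs1)}, require {in(p2,t3), truck_at(t3,whs1)}
    → {in(p2,t3), truck_at(t3,whs1)}

== RESULT ==
["in(p2,t3)", "truck_at(t3,whs1)"]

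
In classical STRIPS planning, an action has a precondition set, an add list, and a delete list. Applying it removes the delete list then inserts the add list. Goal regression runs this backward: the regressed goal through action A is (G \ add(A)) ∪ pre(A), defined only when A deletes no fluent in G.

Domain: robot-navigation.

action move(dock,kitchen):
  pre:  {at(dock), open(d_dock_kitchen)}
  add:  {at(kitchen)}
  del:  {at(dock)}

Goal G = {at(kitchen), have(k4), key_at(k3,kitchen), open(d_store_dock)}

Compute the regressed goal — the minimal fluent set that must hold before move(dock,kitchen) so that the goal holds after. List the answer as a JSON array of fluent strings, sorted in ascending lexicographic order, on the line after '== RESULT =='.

Compute (G \ add) ∪ pre:
  G ∩ del = {}  (empty — regression defined)
  G \ add = {at(kitchen), have(k4), key_at(k3,kitchen), open(d_store_dock)} \ {at(kitchen)} = {have(k4), key_at(k3,kitchen), open(d_store_dock)}
  ∪ pre   = {have(k4), key_at(k3,kitchen), open(d_store_dock)} ∪ {at(dock), open(d_dock_kitchen)}
          = {at(dock), have(k4), key_at(k3,kitchen), open(d_dock_kitchen), open(d_store_dock)}

== RESULT ==
["at(dock)", "have(k4)", "key_at(k3,kitchen)", "open(d_dock_kitchen)", "open(d_store_dock)"]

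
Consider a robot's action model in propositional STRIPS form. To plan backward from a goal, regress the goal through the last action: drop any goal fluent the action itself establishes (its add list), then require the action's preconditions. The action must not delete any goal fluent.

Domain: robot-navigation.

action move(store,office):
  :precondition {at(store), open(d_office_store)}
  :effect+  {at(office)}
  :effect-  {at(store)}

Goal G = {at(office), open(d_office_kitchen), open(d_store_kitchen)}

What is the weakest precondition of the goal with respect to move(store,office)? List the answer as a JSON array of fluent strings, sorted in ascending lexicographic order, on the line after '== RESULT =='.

Regress:
  G ∩ del = {}  (empty — regression defined)
  G \ add = {at(office), open(d_office_kitchen), open(d_store_kitchen)} \ {at(office)} = {open(d_office_kitchen), open(d_store_kitchen)}
  ∪ pre   = {open(d_office_kitchen), open(d_store_kitchen)} ∪ {at(store), open(d_office_store)}
          = {at(store), open(d_office_kitchen), open(d_office_store), open(d_store_kitchen)}

== RESULT ==
["at(store)", "open(d_office_kitchen)", "open(d_office_store)", "open(d_store_kitchen)"]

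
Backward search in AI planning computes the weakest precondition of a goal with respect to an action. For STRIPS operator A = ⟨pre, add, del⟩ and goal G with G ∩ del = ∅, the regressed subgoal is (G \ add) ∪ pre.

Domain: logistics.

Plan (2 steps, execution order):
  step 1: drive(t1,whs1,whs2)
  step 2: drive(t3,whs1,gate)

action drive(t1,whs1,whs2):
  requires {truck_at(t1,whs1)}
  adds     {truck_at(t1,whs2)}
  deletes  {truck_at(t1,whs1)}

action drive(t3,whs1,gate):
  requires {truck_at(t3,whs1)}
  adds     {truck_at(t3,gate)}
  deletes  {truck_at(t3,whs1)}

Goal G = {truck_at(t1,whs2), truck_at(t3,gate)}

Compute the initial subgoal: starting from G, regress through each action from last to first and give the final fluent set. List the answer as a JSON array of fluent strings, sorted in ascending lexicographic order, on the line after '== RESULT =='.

Work backward from the goal:
  through step 2 (drive(t3,whs1,gate)): drop {truck_at(t3,gate)}, keep {truck_at(t1,whs2)}, require {truck_at(t3,whs1)}
    → {truck_at(t1,whs2), truck_at(t3,whs1)}
  through step 1 (drive(t1,whs1,whs2)): drop {truck_at(t1,whs2)}, keep {truck_at(t3,whs1)}, require {truck_at(t1,whs1)}
    → {truck_at(t1,whs1), truck_at(t3,whs1)}

== RESULT ==
["truck_at(t1,whs1)", "truck_at(t3,whs1)"]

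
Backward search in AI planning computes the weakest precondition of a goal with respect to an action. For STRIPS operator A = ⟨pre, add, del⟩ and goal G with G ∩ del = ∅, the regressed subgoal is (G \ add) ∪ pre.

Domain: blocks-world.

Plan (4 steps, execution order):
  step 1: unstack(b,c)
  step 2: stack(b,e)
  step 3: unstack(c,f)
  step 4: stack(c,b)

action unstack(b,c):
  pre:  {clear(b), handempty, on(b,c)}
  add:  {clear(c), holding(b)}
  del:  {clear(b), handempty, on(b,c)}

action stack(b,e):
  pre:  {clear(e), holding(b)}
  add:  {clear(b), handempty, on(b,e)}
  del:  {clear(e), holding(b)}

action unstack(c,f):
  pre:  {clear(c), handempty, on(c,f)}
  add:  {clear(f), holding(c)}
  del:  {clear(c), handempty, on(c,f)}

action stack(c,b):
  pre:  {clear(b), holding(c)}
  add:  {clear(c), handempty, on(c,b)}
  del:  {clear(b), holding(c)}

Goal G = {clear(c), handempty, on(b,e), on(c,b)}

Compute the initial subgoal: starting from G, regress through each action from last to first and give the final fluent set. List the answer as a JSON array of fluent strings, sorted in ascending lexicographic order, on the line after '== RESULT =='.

Work backward from the goal:
  through step 4 (stack(c,b)): drop {clear(c), handempty, on(c,b)}, keep {on(b,e)}, require {clear(b), holding(c)}
    → {clear(b), holding(c), on(b,e)}
  through step 3 (unstack(c,f)): drop {holding(c)}, keep {clear(b), on(b,e)}, require {clear(c), handempty, on(c,f)}
    → {clear(b), clear(c), handempty, on(b,e), on(c,f)}
  through step 2 (stack(b,e)): drop {clear(b), handempty, on(b,e)}, keep {clear(c), on(c,f)}, require {clear(e), holding(b)}
    → {clear(c), clear(e), holding(b), on(c,f)}
  through step 1 (unstack(b,c)): drop {clear(c), holding(b)}, keep {clear(e), on(c,f)}, require {clear(b), handempty, on(b,c)}
    → {clear(b), clear(e), handempty, on(b,c), on(c,f)}

== RESULT ==
["clear(b)", "clear(e)", "handempty", "on(b,c)", "on(c,f)"]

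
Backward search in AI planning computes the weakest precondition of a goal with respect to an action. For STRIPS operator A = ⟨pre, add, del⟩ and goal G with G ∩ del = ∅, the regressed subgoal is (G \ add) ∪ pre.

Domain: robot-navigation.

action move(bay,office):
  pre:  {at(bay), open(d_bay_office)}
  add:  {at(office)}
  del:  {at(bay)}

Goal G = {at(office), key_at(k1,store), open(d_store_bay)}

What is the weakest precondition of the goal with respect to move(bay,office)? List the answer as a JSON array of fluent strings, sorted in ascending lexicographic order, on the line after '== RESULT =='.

Compute (G \ add) ∪ pre:
  G ∩ del = {}  (empty — regression defined)
  G \ add = {at(office), key_at(k1,store), open(d_store_bay)} \ {at(office)} = {key_at(k1,store), open(d_store_bay)}
  ∪ pre   = {key_at(k1,store), open(d_store_bay)} ∪ {at(bay), open(d_bay_office)}
          = {at(bay), key_at(k1,store), open(d_bay_office), open(d_store_bay)}

== RESULT ==
["at(bay)", "key_at(k1,store)", "open(d_bay_office)", "open(d_store_bay)"]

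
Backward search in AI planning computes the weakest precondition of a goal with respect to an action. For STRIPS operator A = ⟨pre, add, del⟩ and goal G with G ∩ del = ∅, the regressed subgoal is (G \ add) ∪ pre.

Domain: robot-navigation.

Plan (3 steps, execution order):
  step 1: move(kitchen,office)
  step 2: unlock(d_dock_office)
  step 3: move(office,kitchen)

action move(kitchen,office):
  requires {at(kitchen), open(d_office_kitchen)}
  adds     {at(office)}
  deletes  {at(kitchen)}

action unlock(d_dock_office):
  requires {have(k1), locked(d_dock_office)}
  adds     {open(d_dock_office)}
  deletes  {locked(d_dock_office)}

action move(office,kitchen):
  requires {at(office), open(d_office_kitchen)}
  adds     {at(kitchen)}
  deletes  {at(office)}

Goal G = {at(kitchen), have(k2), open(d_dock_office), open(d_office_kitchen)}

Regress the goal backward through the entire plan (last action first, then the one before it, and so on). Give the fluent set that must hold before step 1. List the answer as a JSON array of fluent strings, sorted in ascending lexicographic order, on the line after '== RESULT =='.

Work backward from the goal:
  through step 3 (move(office,kitchen)): drop {at(kitchen)}, keep {have(k2), open(d_dock_office), open(d_office_kitchen)}, require {at(office), open(d_office_kitchen)}
    → {at(office), have(k2), open(d_dock_office), open(d_office_kitchen)}
  through step 2 (unlock(d_dock_office)): drop {open(d_dock_office)}, keep {at(office), have(k2), open(d_office_kitchen)}, require {have(k1), locked(d_dock_office)}
    → {at(office), have(k1), have(k2), locked(d_dock_office), open(d_office_kitchen)}
  through step 1 (move(kitchen,office)): drop {at(office)}, keep {have(k1), have(k2), locked(d_dock_office), open(d_office_kitchen)}, require {at(kitchen), open(d_office_kitchen)}
    → {at(kitchen), have(k1), have(k2), locked(d_dock_office), open(d_office_kitchen)}

== RESULT ==
["at(kitchen)", "have(k1)", "have(k2)", "locked(d_dock_office)", "open(d_office_kitchen)"]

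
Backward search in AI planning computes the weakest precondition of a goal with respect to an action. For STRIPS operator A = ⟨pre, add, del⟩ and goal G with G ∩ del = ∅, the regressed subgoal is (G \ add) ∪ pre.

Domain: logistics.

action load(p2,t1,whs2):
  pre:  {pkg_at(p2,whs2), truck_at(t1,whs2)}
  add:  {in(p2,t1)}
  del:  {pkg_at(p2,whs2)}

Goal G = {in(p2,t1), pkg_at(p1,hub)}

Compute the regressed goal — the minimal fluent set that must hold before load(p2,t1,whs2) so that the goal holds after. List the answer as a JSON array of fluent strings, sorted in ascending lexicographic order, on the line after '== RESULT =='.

Compute (G \ add) ∪ pre:
  G ∩ del = {}  (empty — regression defined)
  G \ add = {in(p2,t1), pkg_at(p1,hub)} \ {in(p2,t1)} = {pkg_at(p1,hub)}
  ∪ pre   = {pkg_at(p1,hub)} ∪ {pkg_at(p2,whs2), truck_at(t1,whs2)}
          = {pkg_at(p1,hub), pkg_at(p2,whs2), truck_at(t1,whs2)}

== RESULT ==
["pkg_at(p1,hub)", "pkg_at(p2,whs2)", "truck_at(t1,whs2)"]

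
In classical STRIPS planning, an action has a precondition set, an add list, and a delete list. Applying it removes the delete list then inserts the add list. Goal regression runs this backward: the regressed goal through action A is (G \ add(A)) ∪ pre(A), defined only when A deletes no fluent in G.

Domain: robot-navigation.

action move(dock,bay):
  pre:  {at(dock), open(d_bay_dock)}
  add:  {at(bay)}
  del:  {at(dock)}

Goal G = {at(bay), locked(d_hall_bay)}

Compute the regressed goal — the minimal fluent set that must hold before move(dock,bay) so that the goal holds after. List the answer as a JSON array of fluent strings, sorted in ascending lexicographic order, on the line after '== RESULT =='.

Regress:
  G ∩ del = {}  (empty — regression defined)
  G \ add = {at(bay), locked(d_hall_bay)} \ {at(bay)} = {locked(d_hall_bay)}
  ∪ pre   = {locked(d_hall_bay)} ∪ {at(dock), open(d_bay_dock)}
          = {at(dock), locked(d_hall_bay), open(d_bay_dock)}

== RESULT ==
["at(dock)", "locked(d_hall_bay)", "open(d_bay_dock)"]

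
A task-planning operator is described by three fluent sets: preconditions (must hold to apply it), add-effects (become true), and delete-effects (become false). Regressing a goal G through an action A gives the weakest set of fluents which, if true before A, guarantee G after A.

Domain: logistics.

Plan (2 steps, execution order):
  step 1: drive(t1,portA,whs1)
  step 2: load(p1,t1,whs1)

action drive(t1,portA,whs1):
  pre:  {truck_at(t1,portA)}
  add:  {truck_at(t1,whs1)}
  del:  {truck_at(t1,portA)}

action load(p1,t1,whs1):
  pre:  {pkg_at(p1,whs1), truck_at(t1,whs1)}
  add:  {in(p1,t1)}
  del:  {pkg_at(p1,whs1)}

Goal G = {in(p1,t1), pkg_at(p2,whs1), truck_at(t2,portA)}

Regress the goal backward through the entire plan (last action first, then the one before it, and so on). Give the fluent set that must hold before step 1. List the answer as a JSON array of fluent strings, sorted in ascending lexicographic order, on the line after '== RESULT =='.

Work backward from the goal:
  through step 2 (load(p1,t1,whs1)): drop {in(p1,t1)}, keep {pkg_at(p2,whs1), truck_at(t2,portA)}, require {pkg_at(p1,whs1), truck_at(t1,whs1)}
    → {pkg_at(p1,whs1), pkg_at(p2,whs1), truck_at(t1,whs1), truck_at(t2,portA)}
  through step 1 (drive(t1,portA,whs1)): drop {truck_at(t1,whs1)}, keep {pkg_at(p1,whs1), pkg_at(p2,whs1), truck_at(t2,portA)}, require {truck_at(t1,portA)}
    → {pkg_at(p1,whs1), pkg_at(p2,whs1), truck_at(t1,portA), truck_at(t2,portA)}

== RESULT ==
["pkg_at(p1,whs1)", "pkg_at(p2,whs1)", "truck_at(t1,portA)", "truck_at(t2,portA)"]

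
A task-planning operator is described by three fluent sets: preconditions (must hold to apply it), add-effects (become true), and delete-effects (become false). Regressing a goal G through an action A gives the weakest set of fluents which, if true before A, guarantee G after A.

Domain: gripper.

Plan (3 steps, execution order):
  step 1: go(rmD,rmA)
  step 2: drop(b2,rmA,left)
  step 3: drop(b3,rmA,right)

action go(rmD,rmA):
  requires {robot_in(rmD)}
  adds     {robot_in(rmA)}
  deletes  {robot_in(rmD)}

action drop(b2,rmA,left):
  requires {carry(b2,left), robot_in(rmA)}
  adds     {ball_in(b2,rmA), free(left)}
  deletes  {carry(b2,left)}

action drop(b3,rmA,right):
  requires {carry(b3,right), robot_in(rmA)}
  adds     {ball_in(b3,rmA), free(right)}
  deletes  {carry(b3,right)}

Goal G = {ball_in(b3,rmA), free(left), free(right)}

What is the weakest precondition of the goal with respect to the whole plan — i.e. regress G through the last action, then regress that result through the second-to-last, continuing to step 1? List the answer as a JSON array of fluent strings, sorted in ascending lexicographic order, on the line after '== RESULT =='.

Regress step by step:
  through step 3 (drop(b3,rmA,right)): drop {ball_in(b3,rmA), free(right)}, keep {free(left)}, require {carry(b3,right), robot_in(rmA)}
    → {carry(b3,right), free(left), robot_in(rmA)}
  through step 2 (drop(b2,rmA,left)): drop {free(left)}, keep {carry(b3,right), robot_in(rmA)}, require {carry(b2,left), robot_in(rmA)}
    → {carry(b2,left), carry(b3,right), robot_in(rmA)}
  through step 1 (go(rmD,rmA)): drop {robot_in(rmA)}, keep {carry(b2,left), carry(b3,right)}, require {robot_in(rmD)}
    → {carry(b2,left), carry(b3,right), robot_in(rmD)}

== RESULT ==
["carry(b2,left)", "carry(b3,right)", "robot_in(rmD)"]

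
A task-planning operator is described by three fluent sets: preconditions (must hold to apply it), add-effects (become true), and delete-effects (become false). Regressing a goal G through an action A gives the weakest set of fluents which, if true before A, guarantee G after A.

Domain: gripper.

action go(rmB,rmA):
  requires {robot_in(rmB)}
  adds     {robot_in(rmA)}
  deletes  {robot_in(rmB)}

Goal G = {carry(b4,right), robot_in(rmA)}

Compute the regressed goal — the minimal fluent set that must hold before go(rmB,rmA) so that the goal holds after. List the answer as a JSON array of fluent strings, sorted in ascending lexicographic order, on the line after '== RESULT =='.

Compute (G \ add) ∪ pre:
  G ∩ del = {}  (empty — regression defined)
  G \ add = {carry(b4,right), robot_in(rmA)} \ {robot_in(rmA)} = {carry(b4,right)}
  ∪ pre   = {carry(b4,right)} ∪ {robot_in(rmB)}
          = {carry(b4,right), robot_in(rmB)}

== RESULT ==
["carry(b4,right)", "robot_in(rmB)"]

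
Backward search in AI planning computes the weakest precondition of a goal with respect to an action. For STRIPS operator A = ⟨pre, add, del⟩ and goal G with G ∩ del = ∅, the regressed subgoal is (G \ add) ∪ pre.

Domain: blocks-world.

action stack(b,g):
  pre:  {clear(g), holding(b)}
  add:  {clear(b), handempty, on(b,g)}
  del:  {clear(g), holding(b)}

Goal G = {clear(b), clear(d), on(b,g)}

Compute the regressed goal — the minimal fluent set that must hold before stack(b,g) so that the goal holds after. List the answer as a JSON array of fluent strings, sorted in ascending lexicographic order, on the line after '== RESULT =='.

Regress:
  G ∩ del = {}  (empty — regression defined)
  G \ add = {clear(b), clear(d), on(b,g)} \ {clear(b), handempty, on(b,g)} = {clear(d)}
  ∪ pre   = {clear(d)} ∪ {clear(g), holding(b)}
          = {clear(d), clear(g), holding(b)}

== RESULT ==
["clear(d)", "clear(g)", "holding(b)"]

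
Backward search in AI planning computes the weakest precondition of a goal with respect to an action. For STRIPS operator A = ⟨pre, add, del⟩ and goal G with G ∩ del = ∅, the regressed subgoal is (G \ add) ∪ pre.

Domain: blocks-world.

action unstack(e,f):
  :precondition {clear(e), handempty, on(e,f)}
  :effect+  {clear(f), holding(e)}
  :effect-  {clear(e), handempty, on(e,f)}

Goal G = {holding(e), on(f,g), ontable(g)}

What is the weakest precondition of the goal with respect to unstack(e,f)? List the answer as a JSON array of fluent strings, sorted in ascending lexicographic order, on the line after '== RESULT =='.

Compute (G \ add) ∪ pre:
  G ∩ del = {}  (empty — regression defined)
  G \ add = {holding(e), on(f,g), ontable(g)} \ {clear(f), holding(e)} = {on(f,g), ontable(g)}
  ∪ pre   = {on(f,g), ontable(g)} ∪ {clear(e), handempty, on(e,f)}
          = {clear(e), handempty, on(e,f), on(f,g), ontable(g)}

== RESULT ==
["clear(e)", "handempty", "on(e,f)", "on(f,g)", "ontable(g)"]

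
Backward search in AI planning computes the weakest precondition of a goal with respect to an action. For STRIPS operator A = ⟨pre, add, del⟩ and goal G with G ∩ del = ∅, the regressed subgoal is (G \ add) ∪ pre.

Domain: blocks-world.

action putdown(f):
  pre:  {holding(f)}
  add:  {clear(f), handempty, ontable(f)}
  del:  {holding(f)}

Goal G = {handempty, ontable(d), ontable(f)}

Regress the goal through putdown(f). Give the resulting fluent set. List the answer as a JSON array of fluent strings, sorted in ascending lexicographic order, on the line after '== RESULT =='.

Regress:
  G ∩ del = {}  (empty — regression defined)
  G \ add = {handempty, ontable(d), ontable(f)} \ {clear(f), handempty, ontable(f)} = {ontable(d)}
  ∪ pre   = {ontable(d)} ∪ {holding(f)}
          = {holding(f), ontable(d)}

== RESULT ==
["holding(f)", "ontable(d)"]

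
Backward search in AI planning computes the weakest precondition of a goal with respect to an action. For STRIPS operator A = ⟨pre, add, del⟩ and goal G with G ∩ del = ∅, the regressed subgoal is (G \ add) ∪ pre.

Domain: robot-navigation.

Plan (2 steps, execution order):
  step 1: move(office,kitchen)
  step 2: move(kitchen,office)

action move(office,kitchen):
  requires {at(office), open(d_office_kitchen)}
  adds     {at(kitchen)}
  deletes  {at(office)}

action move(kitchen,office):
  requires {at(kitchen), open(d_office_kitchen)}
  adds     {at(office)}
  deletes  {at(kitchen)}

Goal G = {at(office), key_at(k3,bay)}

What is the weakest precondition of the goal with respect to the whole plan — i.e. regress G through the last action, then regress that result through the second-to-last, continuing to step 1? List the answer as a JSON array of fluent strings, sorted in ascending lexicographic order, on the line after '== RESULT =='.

Regress step by step:
  through step 2 (move(kitchen,office)): drop {at(office)}, keep {key_at(k3,bay)}, require {at(kitchen), open(d_office_kitchen)}
    → {at(kitchen), key_at(k3,bay), open(d_office_kitchen)}
  through step 1 (move(office,kitchen)): drop {at(kitchen)}, keep {key_at(k3,bay), open(d_office_kitchen)}, require {at(office), open(d_office_kitchen)}
    → {at(office), key_at(k3,bay), open(d_office_kitchen)}

== RESULT ==
["at(office)", "key_at(k3,bay)", "open(d_office_kitchen)"]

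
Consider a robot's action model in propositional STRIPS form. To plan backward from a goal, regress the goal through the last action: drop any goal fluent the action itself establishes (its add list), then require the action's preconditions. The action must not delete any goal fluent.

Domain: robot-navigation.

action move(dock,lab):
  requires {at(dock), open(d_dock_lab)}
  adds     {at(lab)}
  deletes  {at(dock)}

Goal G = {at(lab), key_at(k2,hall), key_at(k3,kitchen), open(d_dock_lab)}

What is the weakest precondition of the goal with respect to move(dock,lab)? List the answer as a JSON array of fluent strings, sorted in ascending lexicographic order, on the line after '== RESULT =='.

Compute (G \ add) ∪ pre:
  G ∩ del = {}  (empty — regression defined)
  G \ add = {at(lab), key_at(k2,hall), key_at(k3,kitchen), open(d_dock_lab)} \ {at(lab)} = {key_at(k2,hall), key_at(k3,kitchen), open(d_dock_lab)}
  ∪ pre   = {key_at(k2,hall), key_at(k3,kitchen), open(d_dock_lab)} ∪ {at(dock), open(d_dock_lab)}
          = {at(dock), key_at(k2,hall), key_at(k3,kitchen), open(d_dock_lab)}

== RESULT ==
["at(dock)", "key_at(k2,hall)", "key_at(k3,kitchen)", "open(d_dock_lab)"]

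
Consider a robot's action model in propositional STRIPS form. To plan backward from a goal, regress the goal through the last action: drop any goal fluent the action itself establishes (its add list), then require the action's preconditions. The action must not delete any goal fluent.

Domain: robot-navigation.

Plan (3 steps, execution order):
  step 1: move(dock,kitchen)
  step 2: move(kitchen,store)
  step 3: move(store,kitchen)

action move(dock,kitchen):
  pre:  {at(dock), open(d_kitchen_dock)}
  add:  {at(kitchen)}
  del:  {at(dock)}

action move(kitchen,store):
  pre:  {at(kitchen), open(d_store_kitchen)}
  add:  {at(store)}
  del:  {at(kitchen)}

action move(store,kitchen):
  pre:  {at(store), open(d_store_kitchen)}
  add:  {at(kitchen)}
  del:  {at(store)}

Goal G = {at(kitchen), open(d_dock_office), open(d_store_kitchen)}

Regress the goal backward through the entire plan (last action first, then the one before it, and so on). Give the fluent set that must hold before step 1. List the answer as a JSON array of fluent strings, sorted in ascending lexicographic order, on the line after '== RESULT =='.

Regress step by step:
  through step 3 (move(store,kitchen)): drop {at(kitchen)}, keep {open(d_dock_office), open(d_store_kitchen)}, require {at(store), open(d_store_kitchen)}
    → {at(store), open(d_dock_office), open(d_store_kitchen)}
  through step 2 (move(kitchen,store)): drop {at(store)}, keep {open(d_dock_office), open(d_store_kitchen)}, require {at(kitchen), open(d_store_kitchen)}
    → {at(kitchen), open(d_dock_office), open(d_store_kitchen)}
  through step 1 (move(dock,kitchen)): drop {at(kitchen)}, keep {open(d_dock_office), open(d_store_kitchen)}, require {at(dock), open(d_kitchen_dock)}
    → {at(dock), open(d_dock_office), open(d_kitchen_dock), open(d_store_kitchen)}

== RESULT ==
["at(dock)", "open(d_dock_office)", "open(d_kitchen_dock)", "open(d_store_kitchen)"]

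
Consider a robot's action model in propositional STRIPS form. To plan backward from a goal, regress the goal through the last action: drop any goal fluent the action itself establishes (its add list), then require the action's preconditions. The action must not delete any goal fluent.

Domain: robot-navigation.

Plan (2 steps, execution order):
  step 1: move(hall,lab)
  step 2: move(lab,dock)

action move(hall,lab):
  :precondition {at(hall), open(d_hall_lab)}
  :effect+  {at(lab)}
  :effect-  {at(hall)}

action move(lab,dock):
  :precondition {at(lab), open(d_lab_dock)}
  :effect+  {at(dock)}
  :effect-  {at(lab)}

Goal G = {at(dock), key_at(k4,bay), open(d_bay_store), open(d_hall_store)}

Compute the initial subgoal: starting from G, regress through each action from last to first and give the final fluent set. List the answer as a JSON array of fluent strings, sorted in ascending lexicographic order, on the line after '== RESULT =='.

Regress step by step:
  through step 2 (move(lab,dock)): drop {at(dock)}, keep {key_at(k4,bay), open(d_bay_store), open(d_hall_store)}, require {at(lab), open(d_lab_dock)}
    → {at(lab), key_at(k4,bay), open(d_bay_store), open(d_hall_store), open(d_lab_dock)}
  through step 1 (move(hall,lab)): drop {at(lab)}, keep {key_at(k4,bay), open(d_bay_store), open(d_hall_store), open(d_lab_dock)}, require {at(hall), open(d_hall_lab)}
    → {at(hall), key_at(k4,bay), open(d_bay_store), open(d_hall_lab), open(d_hall_store), open(d_lab_dock)}

== RESULT ==
["at(hall)", "key_at(k4,bay)", "open(d_bay_store)", "open(d_hall_lab)", "open(d_hall_store)", "open(d_lab_dock)"]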